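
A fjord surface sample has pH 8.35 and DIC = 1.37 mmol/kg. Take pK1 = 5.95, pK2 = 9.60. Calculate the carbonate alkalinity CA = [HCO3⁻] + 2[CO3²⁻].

CA = [HCO3⁻] + 2[CO3²⁻] = (α₁ + 2α₂)·DIC
At pH 8.35: [H⁺]/K1 = 10^-2.40 = 0.0039811, K2/[H⁺] = 10^-1.25 = 0.056234
α₁ = 1/(1 + 0.0039811 + 0.056234) = 1/1.0602 = 0.9432; α₂ = α₁·K2/[H⁺] = 0.05304
α₁ + 2α₂ = 1.0493
CA = 1.0493 × 1.37 = 1.44 mmol/kg

CA = 1.44 mmol/kg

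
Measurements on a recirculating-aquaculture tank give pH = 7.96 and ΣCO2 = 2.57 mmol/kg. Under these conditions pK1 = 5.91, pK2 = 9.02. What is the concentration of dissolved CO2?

α₀ = 1 / (1 + K1/[H⁺] + K1K2/[H⁺]²) = 1 / (1 + 10^+2.05 + 10^+0.99)
   = 1 / (1 + 112.20 + 9.7724) = 1/122.97 = 0.008132
[CO2*] = α₀ × DIC = 0.008132 × 2.57 = 0.0209 mmol/kg

[CO2*] = 0.0209 mmol/kg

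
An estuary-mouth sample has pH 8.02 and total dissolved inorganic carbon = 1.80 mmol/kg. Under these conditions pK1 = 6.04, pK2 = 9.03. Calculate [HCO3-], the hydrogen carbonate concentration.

α₁ = 1 / (1 + [H⁺]/K1 + K2/[H⁺]) = 1 / (1 + 10^-1.98 + 10^-1.01)
   = 1 / (1 + 0.010471 + 0.097724) = 1/1.1082 = 0.9024
[HCO3⁻] = α₁ × DIC = 0.9024 × 1.80 = 1.62 mmol/kg

[HCO3⁻] = 1.62 mmol/kg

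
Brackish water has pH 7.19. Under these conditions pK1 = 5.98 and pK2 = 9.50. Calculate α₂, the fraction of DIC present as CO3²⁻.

α₂ = 1 / (1 + [H⁺]/K2 + [H⁺]²/(K1K2)) = 1 / (1 + 10^+2.31 + 10^+1.10)
   = 1 / (1 + 204.17 + 12.589) = 1/217.76 = 0.004592

α₂ = 0.00459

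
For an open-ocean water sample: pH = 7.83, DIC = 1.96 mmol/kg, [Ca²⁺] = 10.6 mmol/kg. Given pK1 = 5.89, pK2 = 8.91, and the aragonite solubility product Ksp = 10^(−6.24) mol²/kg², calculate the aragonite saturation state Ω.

α₂ = 1 / (1 + [H⁺]/K2 + [H⁺]²/(K1K2)) = 1 / (1 + 10^+1.08 + 10^-0.86)
   = 1 / (1 + 12.023 + 0.13804) = 1/13.161 = 0.07598
[CO3²⁻] = α₂ × DIC = 0.07598 × 1.96 = 0.1489 mmol/kg
Ksp = 10^(−6.24) = 5.754×10^-7
Ω = [Ca²⁺][CO3²⁻]/Ksp = (10.6×10^-3)(1.489×10^-4) / 5.754×10^-7 = 2.74

Ω = 2.74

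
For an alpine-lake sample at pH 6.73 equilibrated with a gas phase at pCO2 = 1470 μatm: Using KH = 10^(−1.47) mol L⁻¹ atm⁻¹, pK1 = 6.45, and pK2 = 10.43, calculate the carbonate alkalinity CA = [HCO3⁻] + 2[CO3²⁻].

[CO2*] = KH · pCO2 = 10^(−1.47) × 1470×10^-6 = 4.981×10^-5 mol/L
α₀ = 1/(1 + K1/[H⁺] + K1K2/[H⁺]²) = 1/(1 + 10^+0.28 + 10^-3.42) = 0.3441
DIC = [CO2*]/α₀ = 4.981×10^-5 / 0.3441 = 0.1447 mmol/L
CA = (α₁ + 2α₂)·DIC = (0.6557 + 2×0.0001308) × 0.1447 = 0.0949 mmol/L

CA = 0.0949 mmol/L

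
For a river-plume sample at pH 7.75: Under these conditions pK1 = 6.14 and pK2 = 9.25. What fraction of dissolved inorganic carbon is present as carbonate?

α₂ = 0.0299

α₂ = 1 / (1 + [H⁺]/K2 + [H⁺]²/(K1K2)) = 1 / (1 + 10^+1.50 + 10^-0.11)
   = 1 / (1 + 31.623 + 0.77625) = 1/33.399 = 0.02994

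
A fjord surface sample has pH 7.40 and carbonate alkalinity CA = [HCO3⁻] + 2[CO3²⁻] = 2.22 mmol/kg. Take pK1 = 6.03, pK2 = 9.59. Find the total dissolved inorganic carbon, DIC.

CA = [HCO3⁻] + 2[CO3²⁻] = (α₁ + 2α₂)·DIC
At pH 7.40: [H⁺]/K1 = 10^-1.37 = 0.042658, K2/[H⁺] = 10^-2.19 = 0.0064565
α₁ = 1/(1 + 0.042658 + 0.0064565) = 1/1.0491 = 0.9532; α₂ = α₁·K2/[H⁺] = 0.006154
α₁ + 2α₂ = 0.9655
DIC = CA / (α₁ + 2α₂) = 2.22 / 0.9655 = 2.30 mmol/kg

DIC = 2.30 mmol/kg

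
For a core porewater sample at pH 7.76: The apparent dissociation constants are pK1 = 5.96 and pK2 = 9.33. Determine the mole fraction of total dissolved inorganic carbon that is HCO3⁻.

α₁ = 1 / (1 + [H⁺]/K1 + K2/[H⁺]) = 1 / (1 + 10^-1.80 + 10^-1.57)
   = 1 / (1 + 0.015849 + 0.026915) = 1/1.0428 = 0.9590

α₁ = 0.959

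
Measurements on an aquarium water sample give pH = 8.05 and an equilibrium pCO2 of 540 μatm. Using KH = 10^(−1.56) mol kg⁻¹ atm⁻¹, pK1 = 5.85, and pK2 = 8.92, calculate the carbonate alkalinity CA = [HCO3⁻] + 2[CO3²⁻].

CA = 2.99 mmol/kg

[CO2*] = KH · pCO2 = 10^(−1.56) × 540×10^-6 = 1.487×10^-5 mol/kg
α₀ = 1/(1 + K1/[H⁺] + K1K2/[H⁺]²) = 1/(1 + 10^+2.20 + 10^+1.33) = 0.005529
DIC = [CO2*]/α₀ = 1.487×10^-5 / 0.005529 = 2.690 mmol/kg
CA = (α₁ + 2α₂)·DIC = (0.8763 + 2×0.1182) × 2.690 = 2.99 mmol/kg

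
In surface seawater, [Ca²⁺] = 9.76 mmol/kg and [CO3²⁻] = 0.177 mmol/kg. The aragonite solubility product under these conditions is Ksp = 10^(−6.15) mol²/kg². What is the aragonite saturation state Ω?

Ksp = 10^(−6.15) = 7.079×10^-7
Ω = [Ca²⁺][CO3²⁻]/Ksp = (9.76×10^-3)(0.177×10^-3) / 7.079×10^-7 = 2.44

Ω = 2.44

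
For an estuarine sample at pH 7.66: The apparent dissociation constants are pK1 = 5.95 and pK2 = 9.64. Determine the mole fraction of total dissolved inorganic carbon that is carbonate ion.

α₂ = 1 / (1 + [H⁺]/K2 + [H⁺]²/(K1K2)) = 1 / (1 + 10^+1.98 + 10^+0.27)
   = 1 / (1 + 95.499 + 1.8621) = 1/98.361 = 0.01017

α₂ = 0.0102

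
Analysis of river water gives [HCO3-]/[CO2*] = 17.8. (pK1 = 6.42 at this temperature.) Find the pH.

pH = 7.67

From K1 = [H⁺][HCO3-]/[CO2*]:  pH = pK1 + log₁₀([HCO3-]/[CO2*])
log₁₀(17.8) = +1.250
pH = 6.42 + (+1.250) = 7.67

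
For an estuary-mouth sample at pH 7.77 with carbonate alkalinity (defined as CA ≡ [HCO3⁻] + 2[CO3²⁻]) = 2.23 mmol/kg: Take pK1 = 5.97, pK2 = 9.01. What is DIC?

CA = [HCO3⁻] + 2[CO3²⁻] = (α₁ + 2α₂)·DIC
At pH 7.77: [H⁺]/K1 = 10^-1.80 = 0.015849, K2/[H⁺] = 10^-1.24 = 0.057544
α₁ = 1/(1 + 0.015849 + 0.057544) = 1/1.0734 = 0.9316; α₂ = α₁·K2/[H⁺] = 0.05361
α₁ + 2α₂ = 1.0388
DIC = CA / (α₁ + 2α₂) = 2.23 / 1.0388 = 2.15 mmol/kg

DIC = 2.15 mmol/kg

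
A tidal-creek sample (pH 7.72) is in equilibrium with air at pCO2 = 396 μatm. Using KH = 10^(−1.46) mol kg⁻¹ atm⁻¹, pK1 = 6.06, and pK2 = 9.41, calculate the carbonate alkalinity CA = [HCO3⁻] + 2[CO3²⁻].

[CO2*] = KH · pCO2 = 10^(−1.46) × 396×10^-6 = 1.373×10^-5 mol/kg
α₀ = 1/(1 + K1/[H⁺] + K1K2/[H⁺]²) = 1/(1 + 10^+1.66 + 10^-0.03) = 0.02099
DIC = [CO2*]/α₀ = 1.373×10^-5 / 0.02099 = 0.6542 mmol/kg
CA = (α₁ + 2α₂)·DIC = (0.9594 + 2×0.01959) × 0.6542 = 0.653 mmol/kg

CA = 0.653 mmol/kg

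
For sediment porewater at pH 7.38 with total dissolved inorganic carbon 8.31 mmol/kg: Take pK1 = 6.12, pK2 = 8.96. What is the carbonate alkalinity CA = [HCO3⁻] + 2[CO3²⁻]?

CA = [HCO3⁻] + 2[CO3²⁻] = (α₁ + 2α₂)·DIC
At pH 7.38: [H⁺]/K1 = 10^-1.26 = 0.054954, K2/[H⁺] = 10^-1.58 = 0.026303
α₁ = 1/(1 + 0.054954 + 0.026303) = 1/1.0813 = 0.9248; α₂ = α₁·K2/[H⁺] = 0.02433
α₁ + 2α₂ = 0.9735
CA = 0.9735 × 8.31 = 8.09 mmol/kg

CA = 8.09 mmol/kg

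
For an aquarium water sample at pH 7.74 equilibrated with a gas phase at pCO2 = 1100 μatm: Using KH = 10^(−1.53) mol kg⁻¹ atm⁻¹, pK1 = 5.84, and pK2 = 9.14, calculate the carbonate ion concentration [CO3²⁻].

[CO3²⁻] = 0.103 mmol/kg

[CO2*] = KH · pCO2 = 10^(−1.53) × 1100×10^-6 = 3.246×10^-5 mol/kg
α₀ = 1/(1 + K1/[H⁺] + K1K2/[H⁺]²) = 1/(1 + 10^+1.90 + 10^+0.50) = 0.01196
DIC = [CO2*]/α₀ = 3.246×10^-5 / 0.01196 = 2.714 mmol/kg
[CO3²⁻] = α₂·DIC; α₂ = 0.03783, so [CO3²⁻] = 0.03783 × 2.714 = 0.103 mmol/kg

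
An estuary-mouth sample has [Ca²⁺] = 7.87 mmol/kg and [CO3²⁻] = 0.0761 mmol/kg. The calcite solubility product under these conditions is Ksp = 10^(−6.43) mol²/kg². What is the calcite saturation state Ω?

Ksp = 10^(−6.43) = 3.715×10^-7
Ω = [Ca²⁺][CO3²⁻]/Ksp = (7.87×10^-3)(0.0761×10^-3) / 3.715×10^-7 = 1.61

Ω = 1.61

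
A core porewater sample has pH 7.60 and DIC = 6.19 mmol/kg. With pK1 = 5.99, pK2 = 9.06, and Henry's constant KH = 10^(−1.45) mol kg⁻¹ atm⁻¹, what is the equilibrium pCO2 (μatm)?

pCO2 = 4040 μatm

α₀ = 1 / (1 + K1/[H⁺] + K1K2/[H⁺]²) = 1 / (1 + 10^+1.61 + 10^+0.15)
   = 1 / (1 + 40.738 + 1.4125) = 1/43.151 = 0.02317
[CO2*] = α₀ × DIC = 0.02317 × 6.19 = 0.1435 mmol/kg
pCO2 = [CO2*]/KH = 1.435×10^-4 / 3.548×10^-2 = 4040 μatm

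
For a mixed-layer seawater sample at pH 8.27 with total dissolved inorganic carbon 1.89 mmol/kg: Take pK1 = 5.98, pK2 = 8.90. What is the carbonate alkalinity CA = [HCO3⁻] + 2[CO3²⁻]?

CA = 2.24 mmol/kg

CA = [HCO3⁻] + 2[CO3²⁻] = (α₁ + 2α₂)·DIC
At pH 8.27: [H⁺]/K1 = 10^-2.29 = 0.0051286, K2/[H⁺] = 10^-0.63 = 0.23442
α₁ = 1/(1 + 0.0051286 + 0.23442) = 1/1.2396 = 0.8067; α₂ = α₁·K2/[H⁺] = 0.1891
α₁ + 2α₂ = 1.1850
CA = 1.1850 × 1.89 = 2.24 mmol/kg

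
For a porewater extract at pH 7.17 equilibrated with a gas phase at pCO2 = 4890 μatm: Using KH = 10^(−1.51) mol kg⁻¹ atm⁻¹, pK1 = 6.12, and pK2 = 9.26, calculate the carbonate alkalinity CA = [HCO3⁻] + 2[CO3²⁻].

CA = 1.72 mmol/kg

[CO2*] = KH · pCO2 = 10^(−1.51) × 4890×10^-6 = 1.511×10^-4 mol/kg
α₀ = 1/(1 + K1/[H⁺] + K1K2/[H⁺]²) = 1/(1 + 10^+1.05 + 10^-1.04) = 0.08123
DIC = [CO2*]/α₀ = 1.511×10^-4 / 0.08123 = 1.860 mmol/kg
CA = (α₁ + 2α₂)·DIC = (0.9114 + 2×0.007408) × 1.860 = 1.72 mmol/kg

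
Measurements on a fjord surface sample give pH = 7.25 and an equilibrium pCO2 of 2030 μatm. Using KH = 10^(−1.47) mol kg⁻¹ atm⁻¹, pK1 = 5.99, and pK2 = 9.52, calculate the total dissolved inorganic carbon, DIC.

[CO2*] = KH · pCO2 = 10^(−1.47) × 2030×10^-6 = 6.879×10^-5 mol/kg
α₀ = 1/(1 + K1/[H⁺] + K1K2/[H⁺]²) = 1/(1 + 10^+1.26 + 10^-1.01) = 0.05183
DIC = [CO2*]/α₀ = 6.879×10^-5 / 0.05183 = 1.33 mmol/kg

DIC = 1.33 mmol/kg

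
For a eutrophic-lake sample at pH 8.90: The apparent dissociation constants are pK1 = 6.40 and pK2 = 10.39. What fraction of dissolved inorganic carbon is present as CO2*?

α₀ = 0.00305

α₀ = 1 / (1 + K1/[H⁺] + K1K2/[H⁺]²) = 1 / (1 + 10^+2.50 + 10^+1.01)
   = 1 / (1 + 316.23 + 10.233) = 1/327.46 = 0.003054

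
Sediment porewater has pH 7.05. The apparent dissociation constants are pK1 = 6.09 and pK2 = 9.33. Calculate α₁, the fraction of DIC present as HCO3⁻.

α₁ = 1 / (1 + [H⁺]/K1 + K2/[H⁺]) = 1 / (1 + 10^-0.96 + 10^-2.28)
   = 1 / (1 + 0.10965 + 0.0052481) = 1/1.1149 = 0.8969

α₁ = 0.897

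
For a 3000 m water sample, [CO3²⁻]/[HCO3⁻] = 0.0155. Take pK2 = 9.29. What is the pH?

From K2 = [H⁺][CO3²⁻]/[HCO3⁻]:  pH = pK2 + log₁₀([CO3²⁻]/[HCO3⁻])
log₁₀(0.0155) = -1.810
pH = 9.29 + (-1.810) = 7.48

pH = 7.48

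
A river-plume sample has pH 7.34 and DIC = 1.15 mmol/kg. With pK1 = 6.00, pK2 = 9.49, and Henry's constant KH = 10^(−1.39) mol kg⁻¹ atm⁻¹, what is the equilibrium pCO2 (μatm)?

pCO2 = 1230 μatm

α₀ = 1 / (1 + K1/[H⁺] + K1K2/[H⁺]²) = 1 / (1 + 10^+1.34 + 10^-0.81)
   = 1 / (1 + 21.878 + 0.15488) = 1/23.032 = 0.04342
[CO2*] = α₀ × DIC = 0.04342 × 1.15 = 0.04993 mmol/kg
pCO2 = [CO2*]/KH = 4.993×10^-5 / 4.074×10^-2 = 1230 μatm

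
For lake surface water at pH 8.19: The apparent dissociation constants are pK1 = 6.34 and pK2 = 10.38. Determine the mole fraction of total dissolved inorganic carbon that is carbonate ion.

α₂ = 0.00633

α₂ = 1 / (1 + [H⁺]/K2 + [H⁺]²/(K1K2)) = 1 / (1 + 10^+2.19 + 10^+0.34)
   = 1 / (1 + 154.88 + 2.1878) = 1/158.07 = 0.006326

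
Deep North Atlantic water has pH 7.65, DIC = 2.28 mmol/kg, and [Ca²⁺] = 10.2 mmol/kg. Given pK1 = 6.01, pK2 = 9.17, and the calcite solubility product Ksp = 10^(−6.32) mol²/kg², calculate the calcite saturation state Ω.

α₂ = 1 / (1 + [H⁺]/K2 + [H⁺]²/(K1K2)) = 1 / (1 + 10^+1.52 + 10^-0.12)
   = 1 / (1 + 33.113 + 0.75858) = 1/34.872 = 0.02868
[CO3²⁻] = α₂ × DIC = 0.02868 × 2.28 = 0.06538 mmol/kg
Ksp = 10^(−6.32) = 4.786×10^-7
Ω = [Ca²⁺][CO3²⁻]/Ksp = (10.2×10^-3)(6.538×10^-5) / 4.786×10^-7 = 1.39

Ω = 1.39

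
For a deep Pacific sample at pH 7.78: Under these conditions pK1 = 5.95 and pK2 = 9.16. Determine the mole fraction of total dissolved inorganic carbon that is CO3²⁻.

α₂ = 1 / (1 + [H⁺]/K2 + [H⁺]²/(K1K2)) = 1 / (1 + 10^+1.38 + 10^-0.45)
   = 1 / (1 + 23.988 + 0.35481) = 1/25.343 = 0.03946

α₂ = 0.0395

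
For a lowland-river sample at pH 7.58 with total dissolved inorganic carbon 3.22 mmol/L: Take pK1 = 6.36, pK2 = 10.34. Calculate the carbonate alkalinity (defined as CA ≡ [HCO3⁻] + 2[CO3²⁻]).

CA = 3.04 mmol/L

CA = [HCO3⁻] + 2[CO3²⁻] = (α₁ + 2α₂)·DIC
At pH 7.58: [H⁺]/K1 = 10^-1.22 = 0.060256, K2/[H⁺] = 10^-2.76 = 0.0017378
α₁ = 1/(1 + 0.060256 + 0.0017378) = 1/1.0620 = 0.9416; α₂ = α₁·K2/[H⁺] = 0.001636
α₁ + 2α₂ = 0.9449
CA = 0.9449 × 3.22 = 3.04 mmol/L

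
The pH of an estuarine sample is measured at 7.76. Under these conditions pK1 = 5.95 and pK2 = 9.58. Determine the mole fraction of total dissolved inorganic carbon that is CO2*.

α₀ = 1 / (1 + K1/[H⁺] + K1K2/[H⁺]²) = 1 / (1 + 10^+1.81 + 10^-0.01)
   = 1 / (1 + 64.565 + 0.97724) = 1/66.543 = 0.01503

α₀ = 0.0150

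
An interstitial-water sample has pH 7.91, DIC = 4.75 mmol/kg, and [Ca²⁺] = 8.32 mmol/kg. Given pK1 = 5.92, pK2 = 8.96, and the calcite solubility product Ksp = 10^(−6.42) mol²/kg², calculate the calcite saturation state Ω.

α₂ = 1 / (1 + [H⁺]/K2 + [H⁺]²/(K1K2)) = 1 / (1 + 10^+1.05 + 10^-0.94)
   = 1 / (1 + 11.220 + 0.11482) = 1/12.335 = 0.08107
[CO3²⁻] = α₂ × DIC = 0.08107 × 4.75 = 0.3851 mmol/kg
Ksp = 10^(−6.42) = 3.802×10^-7
Ω = [Ca²⁺][CO3²⁻]/Ksp = (8.32×10^-3)(3.851×10^-4) / 3.802×10^-7 = 8.43

Ω = 8.43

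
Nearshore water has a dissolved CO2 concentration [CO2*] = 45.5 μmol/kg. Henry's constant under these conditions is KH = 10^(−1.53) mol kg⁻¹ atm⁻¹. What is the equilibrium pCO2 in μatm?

pCO2 = 1540 μatm

KH = 10^(−1.53) = 2.951×10^-2 mol kg⁻¹ atm⁻¹
pCO2 = [CO2*]/KH = 45.5×10^-6 / 2.951×10^-2 = 1.54×10^-3 atm = 1540 μatm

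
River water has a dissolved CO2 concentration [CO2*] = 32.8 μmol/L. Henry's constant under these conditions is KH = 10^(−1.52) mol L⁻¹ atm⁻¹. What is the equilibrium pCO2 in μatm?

pCO2 = 1090 μatm

KH = 10^(−1.52) = 3.020×10^-2 mol L⁻¹ atm⁻¹
pCO2 = [CO2*]/KH = 32.8×10^-6 / 3.020×10^-2 = 1.09×10^-3 atm = 1090 μatm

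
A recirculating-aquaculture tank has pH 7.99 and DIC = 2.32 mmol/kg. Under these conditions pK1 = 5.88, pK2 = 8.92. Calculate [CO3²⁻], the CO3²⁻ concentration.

[CO3²⁻] = 0.242 mmol/kg

α₂ = 1 / (1 + [H⁺]/K2 + [H⁺]²/(K1K2)) = 1 / (1 + 10^+0.93 + 10^-1.18)
   = 1 / (1 + 8.5114 + 0.066069) = 1/9.5774 = 0.1044
[CO3²⁻] = α₂ × DIC = 0.1044 × 2.32 = 0.242 mmol/kg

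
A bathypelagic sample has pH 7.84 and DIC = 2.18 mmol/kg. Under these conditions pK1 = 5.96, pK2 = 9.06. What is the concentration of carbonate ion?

α₂ = 1 / (1 + [H⁺]/K2 + [H⁺]²/(K1K2)) = 1 / (1 + 10^+1.22 + 10^-0.66)
   = 1 / (1 + 16.596 + 0.21878) = 1/17.815 = 0.05613
[CO3²⁻] = α₂ × DIC = 0.05613 × 2.18 = 0.122 mmol/kg

[CO3²⁻] = 0.122 mmol/kg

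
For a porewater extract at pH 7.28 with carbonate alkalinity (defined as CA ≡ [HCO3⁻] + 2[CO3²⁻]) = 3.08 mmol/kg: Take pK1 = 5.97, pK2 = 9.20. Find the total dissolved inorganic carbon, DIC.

DIC = 3.19 mmol/kg

CA = [HCO3⁻] + 2[CO3²⁻] = (α₁ + 2α₂)·DIC
At pH 7.28: [H⁺]/K1 = 10^-1.31 = 0.048978, K2/[H⁺] = 10^-1.92 = 0.012023
α₁ = 1/(1 + 0.048978 + 0.012023) = 1/1.0610 = 0.9425; α₂ = α₁·K2/[H⁺] = 0.01133
α₁ + 2α₂ = 0.9652
DIC = CA / (α₁ + 2α₂) = 3.08 / 0.9652 = 3.19 mmol/kg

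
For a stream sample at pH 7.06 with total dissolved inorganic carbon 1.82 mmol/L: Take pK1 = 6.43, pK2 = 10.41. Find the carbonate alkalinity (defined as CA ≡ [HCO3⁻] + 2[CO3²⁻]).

CA = [HCO3⁻] + 2[CO3²⁻] = (α₁ + 2α₂)·DIC
At pH 7.06: [H⁺]/K1 = 10^-0.63 = 0.23442, K2/[H⁺] = 10^-3.35 = 0.00044668
α₁ = 1/(1 + 0.23442 + 0.00044668) = 1/1.2349 = 0.8098; α₂ = α₁·K2/[H⁺] = 0.0003617
α₁ + 2α₂ = 0.8105
CA = 0.8105 × 1.82 = 1.48 mmol/L

CA = 1.48 mmol/L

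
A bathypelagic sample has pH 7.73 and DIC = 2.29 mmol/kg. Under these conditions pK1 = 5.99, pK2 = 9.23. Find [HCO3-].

α₁ = 1 / (1 + [H⁺]/K1 + K2/[H⁺]) = 1 / (1 + 10^-1.74 + 10^-1.50)
   = 1 / (1 + 0.018197 + 0.031623) = 1/1.0498 = 0.9525
[HCO3⁻] = α₁ × DIC = 0.9525 × 2.29 = 2.18 mmol/kg

[HCO3⁻] = 2.18 mmol/kg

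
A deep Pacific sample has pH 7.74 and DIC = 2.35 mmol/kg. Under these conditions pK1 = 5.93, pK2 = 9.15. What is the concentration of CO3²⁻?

[CO3²⁻] = 0.0867 mmol/kg

α₂ = 1 / (1 + [H⁺]/K2 + [H⁺]²/(K1K2)) = 1 / (1 + 10^+1.41 + 10^-0.40)
   = 1 / (1 + 25.704 + 0.39811) = 1/27.102 = 0.03690
[CO3²⁻] = α₂ × DIC = 0.03690 × 2.35 = 0.0867 mmol/kg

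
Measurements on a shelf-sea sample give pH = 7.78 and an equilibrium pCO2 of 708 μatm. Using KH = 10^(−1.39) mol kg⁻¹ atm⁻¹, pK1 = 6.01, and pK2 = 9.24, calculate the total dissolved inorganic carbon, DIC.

DIC = 1.79 mmol/kg

[CO2*] = KH · pCO2 = 10^(−1.39) × 708×10^-6 = 2.884×10^-5 mol/kg
α₀ = 1/(1 + K1/[H⁺] + K1K2/[H⁺]²) = 1/(1 + 10^+1.77 + 10^+0.31) = 0.01615
DIC = [CO2*]/α₀ = 2.884×10^-5 / 0.01615 = 1.79 mmol/kg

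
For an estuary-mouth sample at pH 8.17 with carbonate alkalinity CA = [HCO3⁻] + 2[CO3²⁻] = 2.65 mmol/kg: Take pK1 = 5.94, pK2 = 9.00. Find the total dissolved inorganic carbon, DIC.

CA = [HCO3⁻] + 2[CO3²⁻] = (α₁ + 2α₂)·DIC
At pH 8.17: [H⁺]/K1 = 10^-2.23 = 0.0058884, K2/[H⁺] = 10^-0.83 = 0.14791
α₁ = 1/(1 + 0.0058884 + 0.14791) = 1/1.1538 = 0.8667; α₂ = α₁·K2/[H⁺] = 0.1282
α₁ + 2α₂ = 1.1231
DIC = CA / (α₁ + 2α₂) = 2.65 / 1.1231 = 2.36 mmol/kg

DIC = 2.36 mmol/kg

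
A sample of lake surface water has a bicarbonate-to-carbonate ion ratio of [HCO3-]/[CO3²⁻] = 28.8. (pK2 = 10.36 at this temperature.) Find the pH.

From K2 = [H⁺][CO3²⁻]/[HCO3-]:  pH = pK2 − log₁₀([HCO3-]/[CO3²⁻])
log₁₀(28.8) = +1.459
pH = 10.36 − (+1.459) = 8.90

pH = 8.90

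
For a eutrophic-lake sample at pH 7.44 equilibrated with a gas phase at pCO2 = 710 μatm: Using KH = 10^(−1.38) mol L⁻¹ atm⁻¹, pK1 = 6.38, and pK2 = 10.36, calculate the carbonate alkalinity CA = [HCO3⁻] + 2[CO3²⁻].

[CO2*] = KH · pCO2 = 10^(−1.38) × 710×10^-6 = 2.960×10^-5 mol/L
α₀ = 1/(1 + K1/[H⁺] + K1K2/[H⁺]²) = 1/(1 + 10^+1.06 + 10^-1.86) = 0.08003
DIC = [CO2*]/α₀ = 2.960×10^-5 / 0.08003 = 0.3698 mmol/L
CA = (α₁ + 2α₂)·DIC = (0.9189 + 2×0.001105) × 0.3698 = 0.341 mmol/L

CA = 0.341 mmol/L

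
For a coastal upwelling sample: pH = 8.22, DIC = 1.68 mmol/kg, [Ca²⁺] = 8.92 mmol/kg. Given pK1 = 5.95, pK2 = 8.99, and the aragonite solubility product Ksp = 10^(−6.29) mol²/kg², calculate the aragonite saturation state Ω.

Ω = 4.22

α₂ = 1 / (1 + [H⁺]/K2 + [H⁺]²/(K1K2)) = 1 / (1 + 10^+0.77 + 10^-1.50)
   = 1 / (1 + 5.8884 + 0.031623) = 1/6.9201 = 0.1445
[CO3²⁻] = α₂ × DIC = 0.1445 × 1.68 = 0.2428 mmol/kg
Ksp = 10^(−6.29) = 5.129×10^-7
Ω = [Ca²⁺][CO3²⁻]/Ksp = (8.92×10^-3)(2.428×10^-4) / 5.129×10^-7 = 4.22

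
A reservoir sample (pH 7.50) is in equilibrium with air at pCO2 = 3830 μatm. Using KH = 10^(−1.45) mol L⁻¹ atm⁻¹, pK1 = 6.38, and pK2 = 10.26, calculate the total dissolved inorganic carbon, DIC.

DIC = 1.93 mmol/L

[CO2*] = KH · pCO2 = 10^(−1.45) × 3830×10^-6 = 1.359×10^-4 mol/L
α₀ = 1/(1 + K1/[H⁺] + K1K2/[H⁺]²) = 1/(1 + 10^+1.12 + 10^-1.64) = 0.07040
DIC = [CO2*]/α₀ = 1.359×10^-4 / 0.07040 = 1.93 mmol/L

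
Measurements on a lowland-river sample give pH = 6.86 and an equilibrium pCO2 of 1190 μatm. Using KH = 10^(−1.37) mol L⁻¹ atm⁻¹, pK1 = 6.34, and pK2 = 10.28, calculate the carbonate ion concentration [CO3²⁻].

[CO2*] = KH · pCO2 = 10^(−1.37) × 1190×10^-6 = 5.076×10^-5 mol/L
α₀ = 1/(1 + K1/[H⁺] + K1K2/[H⁺]²) = 1/(1 + 10^+0.52 + 10^-2.90) = 0.2319
DIC = [CO2*]/α₀ = 5.076×10^-5 / 0.2319 = 0.2189 mmol/L
[CO3²⁻] = α₂·DIC; α₂ = 0.0002919, so [CO3²⁻] = 0.0002919 × 0.2189 = 6.39×10^-5 mmol/L = 0.0639 μmol/L

[CO3²⁻] = 0.0639 μmol/L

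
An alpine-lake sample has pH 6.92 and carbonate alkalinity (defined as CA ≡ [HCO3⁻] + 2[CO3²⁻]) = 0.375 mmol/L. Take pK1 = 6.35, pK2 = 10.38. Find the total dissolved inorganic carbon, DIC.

DIC = 0.476 mmol/L

CA = [HCO3⁻] + 2[CO3²⁻] = (α₁ + 2α₂)·DIC
At pH 6.92: [H⁺]/K1 = 10^-0.57 = 0.26915, K2/[H⁺] = 10^-3.46 = 0.00034674
α₁ = 1/(1 + 0.26915 + 0.00034674) = 1/1.2695 = 0.7877; α₂ = α₁·K2/[H⁺] = 0.0002731
α₁ + 2α₂ = 0.7883
DIC = CA / (α₁ + 2α₂) = 0.375 / 0.7883 = 0.476 mmol/L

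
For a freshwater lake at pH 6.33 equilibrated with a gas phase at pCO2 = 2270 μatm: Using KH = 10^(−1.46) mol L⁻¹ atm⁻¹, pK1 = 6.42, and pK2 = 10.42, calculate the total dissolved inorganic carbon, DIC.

[CO2*] = KH · pCO2 = 10^(−1.46) × 2270×10^-6 = 7.871×10^-5 mol/L
α₀ = 1/(1 + K1/[H⁺] + K1K2/[H⁺]²) = 1/(1 + 10^-0.09 + 10^-4.18) = 0.5516
DIC = [CO2*]/α₀ = 7.871×10^-5 / 0.5516 = 0.143 mmol/L

DIC = 0.143 mmol/L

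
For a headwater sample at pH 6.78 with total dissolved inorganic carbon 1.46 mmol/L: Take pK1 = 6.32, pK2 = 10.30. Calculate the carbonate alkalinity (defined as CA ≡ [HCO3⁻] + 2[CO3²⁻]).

CA = 1.08 mmol/L

CA = [HCO3⁻] + 2[CO3²⁻] = (α₁ + 2α₂)·DIC
At pH 6.78: [H⁺]/K1 = 10^-0.46 = 0.34674, K2/[H⁺] = 10^-3.52 = 0.00030200
α₁ = 1/(1 + 0.34674 + 0.00030200) = 1/1.3470 = 0.7424; α₂ = α₁·K2/[H⁺] = 0.0002242
α₁ + 2α₂ = 0.7428
CA = 0.7428 × 1.46 = 1.08 mmol/L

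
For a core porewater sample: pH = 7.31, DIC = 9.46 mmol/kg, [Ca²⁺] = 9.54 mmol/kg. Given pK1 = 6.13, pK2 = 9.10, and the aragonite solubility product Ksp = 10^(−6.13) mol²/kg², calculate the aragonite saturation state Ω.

Ω = 1.82

α₂ = 1 / (1 + [H⁺]/K2 + [H⁺]²/(K1K2)) = 1 / (1 + 10^+1.79 + 10^+0.61)
   = 1 / (1 + 61.660 + 4.0738) = 1/66.733 = 0.01499
[CO3²⁻] = α₂ × DIC = 0.01499 × 9.46 = 0.1418 mmol/kg
Ksp = 10^(−6.13) = 7.413×10^-7
Ω = [Ca²⁺][CO3²⁻]/Ksp = (9.54×10^-3)(1.418×10^-4) / 7.413×10^-7 = 1.82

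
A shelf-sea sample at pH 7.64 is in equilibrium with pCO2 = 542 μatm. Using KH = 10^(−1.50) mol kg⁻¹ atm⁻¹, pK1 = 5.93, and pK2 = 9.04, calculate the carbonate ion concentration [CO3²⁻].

[CO3²⁻] = 0.0350 mmol/kg

[CO2*] = KH · pCO2 = 10^(−1.50) × 542×10^-6 = 1.714×10^-5 mol/kg
α₀ = 1/(1 + K1/[H⁺] + K1K2/[H⁺]²) = 1/(1 + 10^+1.71 + 10^+0.31) = 0.01841
DIC = [CO2*]/α₀ = 1.714×10^-5 / 0.01841 = 0.9312 mmol/kg
[CO3²⁻] = α₂·DIC; α₂ = 0.03758, so [CO3²⁻] = 0.03758 × 0.9312 = 0.0350 mmol/kg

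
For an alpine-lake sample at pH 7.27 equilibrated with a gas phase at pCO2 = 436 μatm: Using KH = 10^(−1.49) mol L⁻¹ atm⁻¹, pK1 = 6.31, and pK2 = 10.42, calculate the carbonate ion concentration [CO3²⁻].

[CO3²⁻] = 0.0911 μmol/L

[CO2*] = KH · pCO2 = 10^(−1.49) × 436×10^-6 = 1.411×10^-5 mol/L
α₀ = 1/(1 + K1/[H⁺] + K1K2/[H⁺]²) = 1/(1 + 10^+0.96 + 10^-2.19) = 0.09875
DIC = [CO2*]/α₀ = 1.411×10^-5 / 0.09875 = 0.1429 mmol/L
[CO3²⁻] = α₂·DIC; α₂ = 0.0006376, so [CO3²⁻] = 0.0006376 × 0.1429 = 9.11×10^-5 mmol/L = 0.0911 μmol/L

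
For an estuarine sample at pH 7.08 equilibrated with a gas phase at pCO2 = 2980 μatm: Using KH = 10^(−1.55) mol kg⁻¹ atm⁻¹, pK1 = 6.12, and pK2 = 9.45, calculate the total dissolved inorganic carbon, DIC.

[CO2*] = KH · pCO2 = 10^(−1.55) × 2980×10^-6 = 8.399×10^-5 mol/kg
α₀ = 1/(1 + K1/[H⁺] + K1K2/[H⁺]²) = 1/(1 + 10^+0.96 + 10^-1.41) = 0.09843
DIC = [CO2*]/α₀ = 8.399×10^-5 / 0.09843 = 0.853 mmol/kg

DIC = 0.853 mmol/kg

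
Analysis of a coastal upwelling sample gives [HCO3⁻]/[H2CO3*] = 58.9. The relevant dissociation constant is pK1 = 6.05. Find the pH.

From K1 = [H⁺][HCO3⁻]/[H2CO3*]:  pH = pK1 + log₁₀([HCO3⁻]/[H2CO3*])
log₁₀(58.9) = +1.770
pH = 6.05 + (+1.770) = 7.82

pH = 7.82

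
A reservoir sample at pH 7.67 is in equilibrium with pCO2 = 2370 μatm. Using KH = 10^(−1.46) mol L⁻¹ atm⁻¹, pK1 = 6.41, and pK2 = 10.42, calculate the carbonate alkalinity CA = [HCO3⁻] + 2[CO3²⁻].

CA = 1.50 mmol/L

[CO2*] = KH · pCO2 = 10^(−1.46) × 2370×10^-6 = 8.218×10^-5 mol/L
α₀ = 1/(1 + K1/[H⁺] + K1K2/[H⁺]²) = 1/(1 + 10^+1.26 + 10^-1.49) = 0.05200
DIC = [CO2*]/α₀ = 8.218×10^-5 / 0.05200 = 1.580 mmol/L
CA = (α₁ + 2α₂)·DIC = (0.9463 + 2×0.001683) × 1.580 = 1.50 mmol/L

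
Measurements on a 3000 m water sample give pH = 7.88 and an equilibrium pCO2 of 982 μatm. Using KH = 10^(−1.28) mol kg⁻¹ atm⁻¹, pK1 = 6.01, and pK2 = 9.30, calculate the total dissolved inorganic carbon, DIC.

[CO2*] = KH · pCO2 = 10^(−1.28) × 982×10^-6 = 5.154×10^-5 mol/kg
α₀ = 1/(1 + K1/[H⁺] + K1K2/[H⁺]²) = 1/(1 + 10^+1.87 + 10^+0.45) = 0.01283
DIC = [CO2*]/α₀ = 5.154×10^-5 / 0.01283 = 4.02 mmol/kg

DIC = 4.02 mmol/kg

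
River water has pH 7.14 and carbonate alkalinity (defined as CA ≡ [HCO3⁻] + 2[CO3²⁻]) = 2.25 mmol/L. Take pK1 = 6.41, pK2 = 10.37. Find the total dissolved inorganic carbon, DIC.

CA = [HCO3⁻] + 2[CO3²⁻] = (α₁ + 2α₂)·DIC
At pH 7.14: [H⁺]/K1 = 10^-0.73 = 0.18621, K2/[H⁺] = 10^-3.23 = 0.00058884
α₁ = 1/(1 + 0.18621 + 0.00058884) = 1/1.1868 = 0.8426; α₂ = α₁·K2/[H⁺] = 0.0004962
α₁ + 2α₂ = 0.8436
DIC = CA / (α₁ + 2α₂) = 2.25 / 0.8436 = 2.67 mmol/L

DIC = 2.67 mmol/L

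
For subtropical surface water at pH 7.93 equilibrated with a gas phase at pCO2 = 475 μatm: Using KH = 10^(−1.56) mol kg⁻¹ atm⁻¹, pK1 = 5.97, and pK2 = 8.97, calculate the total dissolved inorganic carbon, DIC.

[CO2*] = KH · pCO2 = 10^(−1.56) × 475×10^-6 = 1.308×10^-5 mol/kg
α₀ = 1/(1 + K1/[H⁺] + K1K2/[H⁺]²) = 1/(1 + 10^+1.96 + 10^+0.92) = 0.009948
DIC = [CO2*]/α₀ = 1.308×10^-5 / 0.009948 = 1.32 mmol/kg

DIC = 1.32 mmol/kg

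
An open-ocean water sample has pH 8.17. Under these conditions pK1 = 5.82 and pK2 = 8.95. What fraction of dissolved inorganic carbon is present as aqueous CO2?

α₀ = 1 / (1 + K1/[H⁺] + K1K2/[H⁺]²) = 1 / (1 + 10^+2.35 + 10^+1.57)
   = 1 / (1 + 223.87 + 37.154) = 1/262.03 = 0.003816

α₀ = 0.00382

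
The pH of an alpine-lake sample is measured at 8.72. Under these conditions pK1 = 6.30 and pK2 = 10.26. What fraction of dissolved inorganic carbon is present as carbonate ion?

α₂ = 0.0279

α₂ = 1 / (1 + [H⁺]/K2 + [H⁺]²/(K1K2)) = 1 / (1 + 10^+1.54 + 10^-0.88)
   = 1 / (1 + 34.674 + 0.13183) = 1/35.806 = 0.02793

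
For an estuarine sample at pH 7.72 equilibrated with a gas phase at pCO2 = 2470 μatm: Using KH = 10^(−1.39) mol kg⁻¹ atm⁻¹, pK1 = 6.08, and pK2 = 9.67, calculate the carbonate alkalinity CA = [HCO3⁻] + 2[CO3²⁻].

CA = 4.49 mmol/kg

[CO2*] = KH · pCO2 = 10^(−1.39) × 2470×10^-6 = 1.006×10^-4 mol/kg
α₀ = 1/(1 + K1/[H⁺] + K1K2/[H⁺]²) = 1/(1 + 10^+1.64 + 10^-0.31) = 0.02215
DIC = [CO2*]/α₀ = 1.006×10^-4 / 0.02215 = 4.542 mmol/kg
CA = (α₁ + 2α₂)·DIC = (0.9670 + 2×0.01085) × 4.542 = 4.49 mmol/kg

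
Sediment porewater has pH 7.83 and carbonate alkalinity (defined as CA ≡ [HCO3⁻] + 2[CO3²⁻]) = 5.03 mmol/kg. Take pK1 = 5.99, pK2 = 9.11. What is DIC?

CA = [HCO3⁻] + 2[CO3²⁻] = (α₁ + 2α₂)·DIC
At pH 7.83: [H⁺]/K1 = 10^-1.84 = 0.014454, K2/[H⁺] = 10^-1.28 = 0.052481
α₁ = 1/(1 + 0.014454 + 0.052481) = 1/1.0669 = 0.9373; α₂ = α₁·K2/[H⁺] = 0.04919
α₁ + 2α₂ = 1.0356
DIC = CA / (α₁ + 2α₂) = 5.03 / 1.0356 = 4.86 mmol/kg

DIC = 4.86 mmol/kg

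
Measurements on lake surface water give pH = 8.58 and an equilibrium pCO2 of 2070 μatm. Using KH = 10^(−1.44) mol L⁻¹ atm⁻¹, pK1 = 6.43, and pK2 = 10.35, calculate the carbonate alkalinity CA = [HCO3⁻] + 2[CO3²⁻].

[CO2*] = KH · pCO2 = 10^(−1.44) × 2070×10^-6 = 7.516×10^-5 mol/L
α₀ = 1/(1 + K1/[H⁺] + K1K2/[H⁺]²) = 1/(1 + 10^+2.15 + 10^+0.38) = 0.006913
DIC = [CO2*]/α₀ = 7.516×10^-5 / 0.006913 = 10.87 mmol/L
CA = (α₁ + 2α₂)·DIC = (0.9765 + 2×0.01658) × 10.87 = 11.0 mmol/L

CA = 11.0 mmol/L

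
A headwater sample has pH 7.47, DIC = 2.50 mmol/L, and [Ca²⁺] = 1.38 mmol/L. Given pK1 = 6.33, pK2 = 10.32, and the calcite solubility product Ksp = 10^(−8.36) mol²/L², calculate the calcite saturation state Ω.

α₂ = 1 / (1 + [H⁺]/K2 + [H⁺]²/(K1K2)) = 1 / (1 + 10^+2.85 + 10^+1.71)
   = 1 / (1 + 707.95 + 51.286) = 1/760.23 = 0.001315
[CO3²⁻] = α₂ × DIC = 0.001315 × 2.50 = 0.003288 mmol/L = 3.288 μmol/L
Ksp = 10^(−8.36) = 4.365×10^-9
Ω = [Ca²⁺][CO3²⁻]/Ksp = (1.38×10^-3)(3.288×10^-6) / 4.365×10^-9 = 1.04

Ω = 1.04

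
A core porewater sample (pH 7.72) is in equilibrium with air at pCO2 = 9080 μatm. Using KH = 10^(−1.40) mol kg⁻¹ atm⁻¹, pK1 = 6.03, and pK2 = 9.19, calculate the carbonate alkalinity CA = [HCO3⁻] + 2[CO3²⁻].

CA = 18.9 mmol/kg

[CO2*] = KH · pCO2 = 10^(−1.40) × 9080×10^-6 = 3.615×10^-4 mol/kg
α₀ = 1/(1 + K1/[H⁺] + K1K2/[H⁺]²) = 1/(1 + 10^+1.69 + 10^+0.22) = 0.01937
DIC = [CO2*]/α₀ = 3.615×10^-4 / 0.01937 = 18.67 mmol/kg
CA = (α₁ + 2α₂)·DIC = (0.9485 + 2×0.03214) × 18.67 = 18.9 mmol/kg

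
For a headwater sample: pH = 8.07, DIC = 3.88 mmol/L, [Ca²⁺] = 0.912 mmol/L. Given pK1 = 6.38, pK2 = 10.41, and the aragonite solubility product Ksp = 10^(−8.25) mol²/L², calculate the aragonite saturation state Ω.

Ω = 2.81

α₂ = 1 / (1 + [H⁺]/K2 + [H⁺]²/(K1K2)) = 1 / (1 + 10^+2.34 + 10^+0.65)
   = 1 / (1 + 218.78 + 4.4668) = 1/224.24 = 0.004459
[CO3²⁻] = α₂ × DIC = 0.004459 × 3.88 = 0.01730 mmol/L = 17.30 μmol/L
Ksp = 10^(−8.25) = 5.623×10^-9
Ω = [Ca²⁺][CO3²⁻]/Ksp = (0.912×10^-3)(1.730×10^-5) / 5.623×10^-9 = 2.81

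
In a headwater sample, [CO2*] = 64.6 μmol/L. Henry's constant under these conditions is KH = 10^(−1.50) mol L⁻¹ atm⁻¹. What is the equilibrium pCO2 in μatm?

pCO2 = 2040 μatm

KH = 10^(−1.50) = 3.162×10^-2 mol L⁻¹ atm⁻¹
pCO2 = [CO2*]/KH = 64.6×10^-6 / 3.162×10^-2 = 2.04×10^-3 atm = 2040 μatm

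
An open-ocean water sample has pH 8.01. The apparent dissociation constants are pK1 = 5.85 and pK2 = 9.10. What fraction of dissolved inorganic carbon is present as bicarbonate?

α₁ = 1 / (1 + [H⁺]/K1 + K2/[H⁺]) = 1 / (1 + 10^-2.16 + 10^-1.09)
   = 1 / (1 + 0.0069183 + 0.081283) = 1/1.0882 = 0.9189

α₁ = 0.919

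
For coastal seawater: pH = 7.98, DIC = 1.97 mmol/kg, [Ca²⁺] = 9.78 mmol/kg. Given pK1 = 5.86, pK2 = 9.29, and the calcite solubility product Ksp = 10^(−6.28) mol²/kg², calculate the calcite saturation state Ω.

Ω = 1.70

α₂ = 1 / (1 + [H⁺]/K2 + [H⁺]²/(K1K2)) = 1 / (1 + 10^+1.31 + 10^-0.81)
   = 1 / (1 + 20.417 + 0.15488) = 1/21.572 = 0.04636
[CO3²⁻] = α₂ × DIC = 0.04636 × 1.97 = 0.09132 mmol/kg
Ksp = 10^(−6.28) = 5.248×10^-7
Ω = [Ca²⁺][CO3²⁻]/Ksp = (9.78×10^-3)(9.132×10^-5) / 5.248×10^-7 = 1.70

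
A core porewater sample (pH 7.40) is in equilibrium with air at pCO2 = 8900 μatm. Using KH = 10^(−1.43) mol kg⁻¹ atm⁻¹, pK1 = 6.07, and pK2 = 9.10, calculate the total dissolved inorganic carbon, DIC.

[CO2*] = KH · pCO2 = 10^(−1.43) × 8900×10^-6 = 3.307×10^-4 mol/kg
α₀ = 1/(1 + K1/[H⁺] + K1K2/[H⁺]²) = 1/(1 + 10^+1.33 + 10^-0.37) = 0.04385
DIC = [CO2*]/α₀ = 3.307×10^-4 / 0.04385 = 7.54 mmol/kg

DIC = 7.54 mmol/kg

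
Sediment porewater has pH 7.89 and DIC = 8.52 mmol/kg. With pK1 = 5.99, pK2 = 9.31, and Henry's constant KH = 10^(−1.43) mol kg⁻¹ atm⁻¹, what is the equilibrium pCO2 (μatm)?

pCO2 = 2750 μatm

α₀ = 1 / (1 + K1/[H⁺] + K1K2/[H⁺]²) = 1 / (1 + 10^+1.90 + 10^+0.48)
   = 1 / (1 + 79.433 + 3.0200) = 1/83.453 = 0.01198
[CO2*] = α₀ × DIC = 0.01198 × 8.52 = 0.1021 mmol/kg
pCO2 = [CO2*]/KH = 1.021×10^-4 / 3.715×10^-2 = 2750 μatm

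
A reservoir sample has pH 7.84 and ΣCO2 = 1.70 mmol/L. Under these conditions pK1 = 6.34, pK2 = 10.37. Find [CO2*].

[CO2*] = 0.0520 mmol/L

α₀ = 1 / (1 + K1/[H⁺] + K1K2/[H⁺]²) = 1 / (1 + 10^+1.50 + 10^-1.03)
   = 1 / (1 + 31.623 + 0.093325) = 1/32.716 = 0.03057
[CO2*] = α₀ × DIC = 0.03057 × 1.70 = 0.0520 mmol/L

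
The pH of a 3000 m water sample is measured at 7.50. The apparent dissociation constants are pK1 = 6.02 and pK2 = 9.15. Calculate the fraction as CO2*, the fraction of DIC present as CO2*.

α₀ = 1 / (1 + K1/[H⁺] + K1K2/[H⁺]²) = 1 / (1 + 10^+1.48 + 10^-0.17)
   = 1 / (1 + 30.200 + 0.67608) = 1/31.876 = 0.03137

α₀ = 0.0314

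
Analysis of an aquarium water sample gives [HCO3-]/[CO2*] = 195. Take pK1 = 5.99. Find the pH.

From K1 = [H⁺][HCO3-]/[CO2*]:  pH = pK1 + log₁₀([HCO3-]/[CO2*])
log₁₀(195) = +2.290
pH = 5.99 + (+2.290) = 8.28

pH = 8.28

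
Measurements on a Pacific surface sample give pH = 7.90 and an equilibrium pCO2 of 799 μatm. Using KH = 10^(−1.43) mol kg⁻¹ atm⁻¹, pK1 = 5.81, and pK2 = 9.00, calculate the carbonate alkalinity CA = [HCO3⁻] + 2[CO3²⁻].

CA = 4.23 mmol/kg

[CO2*] = KH · pCO2 = 10^(−1.43) × 799×10^-6 = 2.969×10^-5 mol/kg
α₀ = 1/(1 + K1/[H⁺] + K1K2/[H⁺]²) = 1/(1 + 10^+2.09 + 10^+0.99) = 0.007474
DIC = [CO2*]/α₀ = 2.969×10^-5 / 0.007474 = 3.972 mmol/kg
CA = (α₁ + 2α₂)·DIC = (0.9195 + 2×0.07304) × 3.972 = 4.23 mmol/kg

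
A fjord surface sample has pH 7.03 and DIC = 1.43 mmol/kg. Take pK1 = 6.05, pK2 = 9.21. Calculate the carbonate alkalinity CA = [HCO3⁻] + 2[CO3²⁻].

CA = [HCO3⁻] + 2[CO3²⁻] = (α₁ + 2α₂)·DIC
At pH 7.03: [H⁺]/K1 = 10^-0.98 = 0.10471, K2/[H⁺] = 10^-2.18 = 0.0066069
α₁ = 1/(1 + 0.10471 + 0.0066069) = 1/1.1113 = 0.8998; α₂ = α₁·K2/[H⁺] = 0.005945
α₁ + 2α₂ = 0.9117
CA = 0.9117 × 1.43 = 1.30 mmol/kg

CA = 1.30 mmol/kg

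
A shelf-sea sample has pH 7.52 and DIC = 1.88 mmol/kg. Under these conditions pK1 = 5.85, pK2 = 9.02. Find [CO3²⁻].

α₂ = 1 / (1 + [H⁺]/K2 + [H⁺]²/(K1K2)) = 1 / (1 + 10^+1.50 + 10^-0.17)
   = 1 / (1 + 31.623 + 0.67608) = 1/33.299 = 0.03003
[CO3²⁻] = α₂ × DIC = 0.03003 × 1.88 = 0.0565 mmol/kg

[CO3²⁻] = 0.0565 mmol/kg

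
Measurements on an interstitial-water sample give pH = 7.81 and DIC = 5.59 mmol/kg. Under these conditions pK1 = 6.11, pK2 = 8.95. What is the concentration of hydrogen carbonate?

α₁ = 1 / (1 + [H⁺]/K1 + K2/[H⁺]) = 1 / (1 + 10^-1.70 + 10^-1.14)
   = 1 / (1 + 0.019953 + 0.072444) = 1/1.0924 = 0.9154
[HCO3⁻] = α₁ × DIC = 0.9154 × 5.59 = 5.12 mmol/kg

[HCO3⁻] = 5.12 mmol/kg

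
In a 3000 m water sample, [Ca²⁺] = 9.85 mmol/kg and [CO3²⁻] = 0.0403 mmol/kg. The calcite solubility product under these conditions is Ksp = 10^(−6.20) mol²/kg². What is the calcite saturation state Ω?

Ksp = 10^(−6.20) = 6.310×10^-7
Ω = [Ca²⁺][CO3²⁻]/Ksp = (9.85×10^-3)(0.0403×10^-3) / 6.310×10^-7 = 0.629

Ω = 0.629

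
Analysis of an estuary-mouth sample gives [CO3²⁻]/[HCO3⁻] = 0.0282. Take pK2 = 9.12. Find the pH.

pH = 7.57

From K2 = [H⁺][CO3²⁻]/[HCO3⁻]:  pH = pK2 + log₁₀([CO3²⁻]/[HCO3⁻])
log₁₀(0.0282) = -1.550
pH = 9.12 + (-1.550) = 7.57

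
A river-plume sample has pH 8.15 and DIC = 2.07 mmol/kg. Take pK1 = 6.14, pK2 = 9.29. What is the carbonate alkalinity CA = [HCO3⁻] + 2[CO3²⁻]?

CA = 2.19 mmol/kg

CA = [HCO3⁻] + 2[CO3²⁻] = (α₁ + 2α₂)·DIC
At pH 8.15: [H⁺]/K1 = 10^-2.01 = 0.0097724, K2/[H⁺] = 10^-1.14 = 0.072444
α₁ = 1/(1 + 0.0097724 + 0.072444) = 1/1.0822 = 0.9240; α₂ = α₁·K2/[H⁺] = 0.06694
α₁ + 2α₂ = 1.0579
CA = 1.0579 × 2.07 = 2.19 mmol/kg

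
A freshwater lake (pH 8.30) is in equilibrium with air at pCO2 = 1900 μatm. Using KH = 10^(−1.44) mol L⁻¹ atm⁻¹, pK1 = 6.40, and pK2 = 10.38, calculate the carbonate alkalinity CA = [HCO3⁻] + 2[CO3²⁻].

CA = 5.57 mmol/L

[CO2*] = KH · pCO2 = 10^(−1.44) × 1900×10^-6 = 6.898×10^-5 mol/L
α₀ = 1/(1 + K1/[H⁺] + K1K2/[H⁺]²) = 1/(1 + 10^+1.90 + 10^-0.18) = 0.01233
DIC = [CO2*]/α₀ = 6.898×10^-5 / 0.01233 = 5.594 mmol/L
CA = (α₁ + 2α₂)·DIC = (0.9795 + 2×0.008147) × 5.594 = 5.57 mmol/L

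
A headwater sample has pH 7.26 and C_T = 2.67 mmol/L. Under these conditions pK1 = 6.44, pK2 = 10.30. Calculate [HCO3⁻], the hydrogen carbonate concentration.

α₁ = 1 / (1 + [H⁺]/K1 + K2/[H⁺]) = 1 / (1 + 10^-0.82 + 10^-3.04)
   = 1 / (1 + 0.15136 + 0.00091201) = 1/1.1523 = 0.8679
[HCO3⁻] = α₁ × DIC = 0.8679 × 2.67 = 2.32 mmol/L

[HCO3⁻] = 2.32 mmol/L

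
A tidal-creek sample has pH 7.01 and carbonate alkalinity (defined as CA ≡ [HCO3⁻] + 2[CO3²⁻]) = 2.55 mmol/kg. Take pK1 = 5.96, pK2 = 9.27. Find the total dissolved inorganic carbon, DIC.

DIC = 2.76 mmol/kg

CA = [HCO3⁻] + 2[CO3²⁻] = (α₁ + 2α₂)·DIC
At pH 7.01: [H⁺]/K1 = 10^-1.05 = 0.089125, K2/[H⁺] = 10^-2.26 = 0.0054954
α₁ = 1/(1 + 0.089125 + 0.0054954) = 1/1.0946 = 0.9136; α₂ = α₁·K2/[H⁺] = 0.005020
α₁ + 2α₂ = 0.9236
DIC = CA / (α₁ + 2α₂) = 2.55 / 0.9236 = 2.76 mmol/kg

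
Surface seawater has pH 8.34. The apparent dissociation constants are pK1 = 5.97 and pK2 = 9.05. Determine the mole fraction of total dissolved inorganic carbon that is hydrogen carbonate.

α₁ = 0.834

α₁ = 1 / (1 + [H⁺]/K1 + K2/[H⁺]) = 1 / (1 + 10^-2.37 + 10^-0.71)
   = 1 / (1 + 0.0042658 + 0.19498) = 1/1.1993 = 0.8339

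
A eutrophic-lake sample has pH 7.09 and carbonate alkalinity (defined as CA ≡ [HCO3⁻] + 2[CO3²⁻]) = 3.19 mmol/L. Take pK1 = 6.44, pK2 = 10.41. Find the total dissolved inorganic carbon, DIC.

DIC = 3.90 mmol/L

CA = [HCO3⁻] + 2[CO3²⁻] = (α₁ + 2α₂)·DIC
At pH 7.09: [H⁺]/K1 = 10^-0.65 = 0.22387, K2/[H⁺] = 10^-3.32 = 0.00047863
α₁ = 1/(1 + 0.22387 + 0.00047863) = 1/1.2244 = 0.8168; α₂ = α₁·K2/[H⁺] = 0.0003909
α₁ + 2α₂ = 0.8175
DIC = CA / (α₁ + 2α₂) = 3.19 / 0.8175 = 3.90 mmol/L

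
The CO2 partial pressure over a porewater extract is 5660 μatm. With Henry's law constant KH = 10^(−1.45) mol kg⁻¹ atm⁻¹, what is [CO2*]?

[CO2*] = 201 μmol/kg

KH = 10^(−1.45) = 3.548×10^-2 mol kg⁻¹ atm⁻¹
[CO2*] = KH · pCO2 = 3.548×10^-2 × 5660×10^-6 atm = 2.01×10^-4 mol/kg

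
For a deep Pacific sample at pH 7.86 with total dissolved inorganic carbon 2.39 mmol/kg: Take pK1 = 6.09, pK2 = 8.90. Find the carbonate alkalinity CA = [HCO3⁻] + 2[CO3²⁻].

CA = 2.55 mmol/kg

CA = [HCO3⁻] + 2[CO3²⁻] = (α₁ + 2α₂)·DIC
At pH 7.86: [H⁺]/K1 = 10^-1.77 = 0.016982, K2/[H⁺] = 10^-1.04 = 0.091201
α₁ = 1/(1 + 0.016982 + 0.091201) = 1/1.1082 = 0.9024; α₂ = α₁·K2/[H⁺] = 0.08230
α₁ + 2α₂ = 1.0670
CA = 1.0670 × 2.39 = 2.55 mmol/kg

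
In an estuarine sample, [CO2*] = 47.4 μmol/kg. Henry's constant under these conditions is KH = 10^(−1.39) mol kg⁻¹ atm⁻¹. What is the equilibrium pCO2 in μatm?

KH = 10^(−1.39) = 4.074×10^-2 mol kg⁻¹ atm⁻¹
pCO2 = [CO2*]/KH = 47.4×10^-6 / 4.074×10^-2 = 1.16×10^-3 atm = 1160 μatm

pCO2 = 1160 μatm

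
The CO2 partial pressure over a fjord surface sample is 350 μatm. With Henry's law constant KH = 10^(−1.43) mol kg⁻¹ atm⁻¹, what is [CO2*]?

KH = 10^(−1.43) = 3.715×10^-2 mol kg⁻¹ atm⁻¹
[CO2*] = KH · pCO2 = 3.715×10^-2 × 350×10^-6 atm = 1.30×10^-5 mol/kg

[CO2*] = 13.0 μmol/kg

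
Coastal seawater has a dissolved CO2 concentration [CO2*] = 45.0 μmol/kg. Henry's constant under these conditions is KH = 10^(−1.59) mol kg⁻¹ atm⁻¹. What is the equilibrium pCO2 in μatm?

KH = 10^(−1.59) = 2.570×10^-2 mol kg⁻¹ atm⁻¹
pCO2 = [CO2*]/KH = 45.0×10^-6 / 2.570×10^-2 = 1.75×10^-3 atm = 1750 μatm

pCO2 = 1750 μatm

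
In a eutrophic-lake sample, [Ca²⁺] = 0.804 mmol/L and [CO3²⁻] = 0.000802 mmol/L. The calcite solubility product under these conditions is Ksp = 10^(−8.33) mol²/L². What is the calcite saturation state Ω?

Ω = 0.138

Ksp = 10^(−8.33) = 4.677×10^-9
Ω = [Ca²⁺][CO3²⁻]/Ksp = (0.804×10^-3)(0.000802×10^-3) / 4.677×10^-9 = 0.138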